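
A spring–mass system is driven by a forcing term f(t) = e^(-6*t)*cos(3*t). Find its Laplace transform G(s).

L{cos(3t)} = s/(s^2 + 9).
By the first shifting theorem, multiplying by e^(-6t) replaces s with s + 6.

G(s) = (s + 6)/((s + 6)^2 + 9)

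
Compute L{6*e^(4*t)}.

6/(s - 4)

L{6} = 6/s.
By the first shifting theorem, multiplying by e^(4t) replaces s with s - 4.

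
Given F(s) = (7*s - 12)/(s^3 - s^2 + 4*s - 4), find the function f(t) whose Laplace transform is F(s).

Factor the denominator: s^3 - s^2 + 4*s - 4 = (s - 1)*(s^2 + 4).
Partial fraction decomposition gives [-1/(s - 1)] + [s/(s^2 + 4)] + [8/(s^2 + 4)].
Invert each term: -1/(s - 1) ↔ -e^(t); 1·s/(s^2 + 4) ↔ cos(2t); 4·2/(s^2 + 4) ↔ 4sin(2t).

f(t) = -exp(t) + 4*sin(2*t) + cos(2*t)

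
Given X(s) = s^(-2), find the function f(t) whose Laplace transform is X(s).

Since L{t} = 1!/s^2 = 1/s^2, the inverse is t.

f(t) = t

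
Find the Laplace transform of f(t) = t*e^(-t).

L{e^(-t)} = 1/(s + 1).
Then apply L{t·g(t)} = -d/ds[H(s)] with H(s) = 1/(s + 1):
differentiating 1 time and applying the sign gives (s + 1)^(-2).

(s + 1)^(-2)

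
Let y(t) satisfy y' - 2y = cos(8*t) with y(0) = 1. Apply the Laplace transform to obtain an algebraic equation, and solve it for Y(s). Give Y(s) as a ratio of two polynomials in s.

Y(s) = (s^2 + s + 64)/(s^3 - 2*s^2 + 64*s - 128)

Transform both sides with L{·}.
Using L{y'} = sY - y(0) = sY - 1, the left side becomes (s - 2)Y - (1).
The right side is L{cos(8*t)} = s/(s^2 + 64).
So (s - 2)Y = s/(s^2 + 64) + (1).
Solve for Y(s) and write it as one ratio of polynomials.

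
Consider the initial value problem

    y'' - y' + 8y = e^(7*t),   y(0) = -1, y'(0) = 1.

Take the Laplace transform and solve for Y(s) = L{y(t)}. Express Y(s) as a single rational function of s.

Take the Laplace transform of both sides.
Using L{y''} = s^2 Y - s·y(0) - y'(0) and L{y'} = sY - y(0), with y(0) = -1, y'(0) = 1, the left side becomes (s^2 - s + 8)Y - (-s + 2).
The right side is L{e^(7*t)} = 1/(s - 7).
So (s^2 - s + 8)Y = 1/(s - 7) + (-s + 2).
Isolate Y and clear denominators.

Y(s) = (-s^2 + 9*s - 13)/(s^3 - 8*s^2 + 15*s - 56)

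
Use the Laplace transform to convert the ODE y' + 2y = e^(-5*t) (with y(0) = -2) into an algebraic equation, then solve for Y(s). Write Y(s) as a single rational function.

Laplace-transform each side.
Using L{y'} = sY - y(0) = sY - (-2), the left side becomes (s + 2)Y - (-2).
The right side is L{e^(-5*t)} = 1/(s + 5).
So (s + 2)Y = 1/(s + 5) + (-2).
Isolate Y and clear denominators.

Y(s) = (-2*s - 9)/(s^2 + 7*s + 10)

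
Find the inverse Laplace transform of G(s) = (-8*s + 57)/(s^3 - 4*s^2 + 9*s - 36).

exp(4*t) - 4*sin(3*t) - cos(3*t)

Factor the denominator: s^3 - 4*s^2 + 9*s - 36 = (s - 4)*(s^2 + 9).
Partial fraction decomposition gives [1/(s - 4)] + [-s/(s^2 + 9)] + [-12/(s^2 + 9)].
Invert each term: 1/(s - 4) ↔ e^(4t); -1·s/(s^2 + 9) ↔ -cos(3t); -4·3/(s^2 + 9) ↔ -4sin(3t).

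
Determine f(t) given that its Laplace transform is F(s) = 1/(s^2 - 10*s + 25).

Rewrite the denominator: s^2 - 10*s + 25 = (s - 5)^2.
The form in (s - 5) signals a first-shifting-theorem factor e^(5t).
Since L{t} = 1!/s^2 = 1/s^2, the inverse is t*e^(5*t).

f(t) = t*exp(5*t)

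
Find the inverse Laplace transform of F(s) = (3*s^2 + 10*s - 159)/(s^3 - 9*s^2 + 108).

t*exp(6*t) + 5*exp(6*t) - 2*exp(-3*t)

Factor the denominator: s^3 - 9*s^2 + 108 = (s - 6)^2*(s + 3).
Partial fraction decomposition gives [5/(s - 6)] + [(s - 6)^(-2)] + [-2/(s + 3)].
Invert each term: 5/(s - 6) ↔ 5e^(6t); 1/(s - 6)^2 ↔ t·e^(6t); -2/(s + 3) ↔ -2e^(-3t).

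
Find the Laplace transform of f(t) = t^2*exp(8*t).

L{e^(8t)} = 1/(s - 8).
Then apply L{t^2·g(t)} = (-1)^2 d^2/ds^2[H(s)] with H(s) = 1/(s - 8):
differentiating 2 times and applying the sign gives 2/(s - 8)^3.

2/(s - 8)^3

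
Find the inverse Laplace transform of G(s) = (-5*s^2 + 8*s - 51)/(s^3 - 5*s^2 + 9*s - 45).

Factor the denominator: s^3 - 5*s^2 + 9*s - 45 = (s - 5)*(s^2 + 9).
Partial fraction decomposition gives [-4/(s - 5)] + [-s/(s^2 + 9)] + [3/(s^2 + 9)].
Invert each term: -4/(s - 5) ↔ -4e^(5t); -1·s/(s^2 + 9) ↔ -cos(3t); 1·3/(s^2 + 9) ↔ sin(3t).

-4*exp(5*t) + sin(3*t) - cos(3*t)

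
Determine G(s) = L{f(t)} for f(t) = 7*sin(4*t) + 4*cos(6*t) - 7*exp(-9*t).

G(s) = 4*s/(s^2 + 36) + 28/(s^2 + 16) - 7/(s + 9)

The transform is linear, so treat each term independently.
(4)·[L{cos(6t)} = s/(s^2 + 36)]; (7)·[L{sin(4t)} = 4/(s^2 + 16)]; (-7)·[L{e^(-9t)} = 1/(s + 9)].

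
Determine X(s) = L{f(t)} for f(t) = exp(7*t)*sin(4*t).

X(s) = 4/((s - 7)^2 + 16)

L{sin(4t)} = 4/(s^2 + 16).
By the first shifting theorem, multiplying by e^(7t) replaces s with s - 7.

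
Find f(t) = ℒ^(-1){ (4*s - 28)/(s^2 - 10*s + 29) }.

f(t) = -4*exp(5*t)*sin(2*t) + 4*exp(5*t)*cos(2*t)

Complete the square in the denominator: s^2 - 10*s + 29 = (s - 5)^2 + 2^2.
Split the numerator to match: 4*s - 28 = 4·(s - 5) - 4·2.
Invert each term: 4·(s - 5)/((s - 5)^2 + 4) ↔ 4e^(5t)cos(2t); -4·2/((s - 5)^2 + 4) ↔ -4e^(5t)sin(2t).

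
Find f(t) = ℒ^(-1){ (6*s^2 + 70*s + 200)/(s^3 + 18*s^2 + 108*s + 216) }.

Factor the denominator: s^3 + 18*s^2 + 108*s + 216 = (s + 6)^3.
Partial fraction decomposition gives [6/(s + 6)] + [-2/(s + 6)^2] + [-4/(s + 6)^3].
Invert each term: 6/(s + 6) ↔ 6e^(-6t); -2/(s + 6)^2 ↔ -2t·e^(-6t); -4/(s + 6)^3 ↔ (-2)t^2·e^(-6t).

f(t) = -2*t^2*exp(-6*t) - 2*t*exp(-6*t) + 6*exp(-6*t)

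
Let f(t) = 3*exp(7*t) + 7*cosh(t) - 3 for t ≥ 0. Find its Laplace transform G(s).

The transform is linear, so treat each term independently.
(7)·[L{cosh(t)} = s/(s^2 - 1)]; L{-3} = -3/s; (3)·[L{e^(7t)} = 1/(s - 7)].

G(s) = 7*s/(s^2 - 1) + 3/(s - 7) - 3/s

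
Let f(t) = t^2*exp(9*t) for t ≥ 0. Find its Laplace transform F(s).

F(s) = 2/(s - 9)^3

L{e^(9t)} = 1/(s - 9).
Then apply L{t^2·g(t)} = (-1)^2 d^2/ds^2[G(s)] with G(s) = 1/(s - 9):
differentiating 2 times and applying the sign gives 2/(s - 9)^3.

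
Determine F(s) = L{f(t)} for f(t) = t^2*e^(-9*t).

L{e^(-9t)} = 1/(s + 9).
Then apply L{t^2·g(t)} = (-1)^2 d^2/ds^2[G(s)] with G(s) = 1/(s + 9):
differentiating 2 times and applying the sign gives 2/(s + 9)^3.

F(s) = 2/(s + 9)^3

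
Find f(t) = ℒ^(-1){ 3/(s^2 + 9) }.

Since L{sin(3t)} = 3/(s^2 + 9), the inverse is sin(3*t).

f(t) = sin(3*t)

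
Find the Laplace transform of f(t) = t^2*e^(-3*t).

L{e^(-3t)} = 1/(s + 3).
Then apply L{t^2·g(t)} = (-1)^2 d^2/ds^2[H(s)] with H(s) = 1/(s + 3):
differentiating 2 times and applying the sign gives 2/(s + 3)^3.

2/(s + 3)^3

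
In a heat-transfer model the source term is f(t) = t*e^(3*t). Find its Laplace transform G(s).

L{e^(3t)} = 1/(s - 3).
Then apply L{t·g(t)} = -d/ds[H(s)] with H(s) = 1/(s - 3):
differentiating 1 time and applying the sign gives (s - 3)^(-2).

G(s) = (s - 3)^(-2)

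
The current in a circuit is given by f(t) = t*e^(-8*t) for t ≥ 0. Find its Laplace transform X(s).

L{e^(-8t)} = 1/(s + 8).
Then apply L{t·g(t)} = -d/ds[G(s)] with G(s) = 1/(s + 8):
differentiating 1 time and applying the sign gives (s + 8)^(-2).

X(s) = (s + 8)^(-2)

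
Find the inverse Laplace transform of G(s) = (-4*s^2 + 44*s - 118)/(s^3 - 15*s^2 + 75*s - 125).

t^2*exp(5*t) + 4*t*exp(5*t) - 4*exp(5*t)

Factor the denominator: s^3 - 15*s^2 + 75*s - 125 = (s - 5)^3.
Partial fraction decomposition gives [-4/(s - 5)] + [4/(s - 5)^2] + [2/(s - 5)^3].
Invert each term: -4/(s - 5) ↔ -4e^(5t); 4/(s - 5)^2 ↔ 4t·e^(5t); 2/(s - 5)^3 ↔ (1)t^2·e^(5t).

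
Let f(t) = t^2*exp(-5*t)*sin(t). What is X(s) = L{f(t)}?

L{sin(t)} = 1/(s^2 + 1).
Multiplying by e^(-5t) shifts s → s + 5, so L{exp(-5*t)*sin(t)} = 1/((s + 5)^2 + 1).
Then apply L{t^2·g(t)} = (-1)^2 d^2/ds^2[G(s)] with G(s) = 1/((s + 5)^2 + 1):
differentiating 2 times and applying the sign gives 2*(3*s^2 + 30*s + 74)/(s^2 + 10*s + 26)^3.

X(s) = 2*(3*s^2 + 30*s + 74)/(s^2 + 10*s + 26)^3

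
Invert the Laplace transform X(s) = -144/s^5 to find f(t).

Since L{t^4} = 4!/s^5 = 24/s^5, the inverse is t^4, scaled by -6.

f(t) = -6*t^4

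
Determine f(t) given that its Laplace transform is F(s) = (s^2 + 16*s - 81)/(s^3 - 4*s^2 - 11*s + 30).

f(t) = exp(5*t) + 3*exp(2*t) - 3*exp(-3*t)

Factor the denominator: s^3 - 4*s^2 - 11*s + 30 = (s - 5)*(s - 2)*(s + 3).
Partial fraction decomposition gives [1/(s - 5)] + [-3/(s + 3)] + [3/(s - 2)].
Invert each term: 1/(s - 5) ↔ e^(5t); -3/(s + 3) ↔ -3e^(-3t); 3/(s - 2) ↔ 3e^(2t).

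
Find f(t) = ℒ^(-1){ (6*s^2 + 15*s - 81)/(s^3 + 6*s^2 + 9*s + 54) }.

f(t) = -5*sin(3*t) + 5*cos(3*t) + exp(-6*t)

Factor the denominator: s^3 + 6*s^2 + 9*s + 54 = (s + 6)*(s^2 + 9).
Partial fraction decomposition gives [1/(s + 6)] + [5*s/(s^2 + 9)] + [-15/(s^2 + 9)].
Invert each term: 1/(s + 6) ↔ e^(-6t); 5·s/(s^2 + 9) ↔ 5cos(3t); -5·3/(s^2 + 9) ↔ -5sin(3t).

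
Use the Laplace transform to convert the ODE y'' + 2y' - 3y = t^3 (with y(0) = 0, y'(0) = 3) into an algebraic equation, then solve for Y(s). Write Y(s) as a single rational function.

Y(s) = (3*s^4 + 6)/(s^6 + 2*s^5 - 3*s^4)

Transform both sides with L{·}.
Using L{y''} = s^2 Y - s·y(0) - y'(0) and L{y'} = sY - y(0), with y(0) = 0, y'(0) = 3, the left side becomes (s^2 + 2*s - 3)Y - (3).
The right side is L{t^3} = 6/s^4.
So (s^2 + 2*s - 3)Y = 6/s^4 + (3).
Solve for Y(s) and write it as one ratio of polynomials.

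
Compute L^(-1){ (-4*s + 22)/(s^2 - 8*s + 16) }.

6*t*exp(4*t) - 4*exp(4*t)

Factor the denominator: s^2 - 8*s + 16 = (s - 4)^2.
Partial fraction decomposition gives [-4/(s - 4)] + [6/(s - 4)^2].
Invert each term: -4/(s - 4) ↔ -4e^(4t); 6/(s - 4)^2 ↔ 6t·e^(4t).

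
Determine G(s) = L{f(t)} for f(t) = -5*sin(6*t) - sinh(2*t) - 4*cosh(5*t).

G(s) = -4*s/(s^2 - 25) - 30/(s^2 + 36) - 2/(s^2 - 4)

By linearity of the Laplace transform, transform each term separately.
(-4)·[L{cosh(5t)} = s/(s^2 - 25)]; (-5)·[L{sin(6t)} = 6/(s^2 + 36)]; (-1)·[L{sinh(2t)} = 2/(s^2 - 4)].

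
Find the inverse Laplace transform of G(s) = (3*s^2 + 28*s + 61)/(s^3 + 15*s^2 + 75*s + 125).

-2*t^2*exp(-5*t) - 2*t*exp(-5*t) + 3*exp(-5*t)

Factor the denominator: s^3 + 15*s^2 + 75*s + 125 = (s + 5)^3.
Partial fraction decomposition gives [3/(s + 5)] + [-2/(s + 5)^2] + [-4/(s + 5)^3].
Invert each term: 3/(s + 5) ↔ 3e^(-5t); -2/(s + 5)^2 ↔ -2t·e^(-5t); -4/(s + 5)^3 ↔ (-2)t^2·e^(-5t).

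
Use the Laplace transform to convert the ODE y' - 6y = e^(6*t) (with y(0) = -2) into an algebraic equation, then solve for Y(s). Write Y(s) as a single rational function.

Y(s) = (-2*s + 13)/(s^2 - 12*s + 36)

Take the Laplace transform of both sides.
With L{y'} = sY - y(0) = sY - (-2): the LHS transforms to (s - 6)Y - (-2).
The right side is L{e^(6*t)} = 1/(s - 6).
So (s - 6)Y = 1/(s - 6) + (-2).
Isolate Y and clear denominators.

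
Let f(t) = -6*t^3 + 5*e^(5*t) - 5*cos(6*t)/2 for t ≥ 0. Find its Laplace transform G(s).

By linearity of the Laplace transform, transform each term separately.
(5)·[L{e^(5t)} = 1/(s - 5)]; (-6)·[L{t^3} = 3!/s^4 = 6/s^4]; (-5/2)·[L{cos(6t)} = s/(s^2 + 36)].

G(s) = -5*s/(2*(s^2 + 36)) + 5/(s - 5) - 36/s^4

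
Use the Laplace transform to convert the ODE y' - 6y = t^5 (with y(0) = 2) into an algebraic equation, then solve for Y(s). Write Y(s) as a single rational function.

Take the Laplace transform of both sides.
With L{y'} = sY - y(0) = sY - 2: the LHS transforms to (s - 6)Y - (2).
The right side is L{t^5} = 120/s^6.
So (s - 6)Y = 120/s^6 + (2).
Divide through and combine into a single rational function.

Y(s) = (2*s^6 + 120)/(s^7 - 6*s^6)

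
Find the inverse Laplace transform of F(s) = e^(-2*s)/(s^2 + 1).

Heaviside(t - 2)*(sin(t - 2))

The factor e^(-2s) signals a time shift by c = 2 (second shifting theorem).
L{sin(t)} = 1/(s^2 + 1), so L^-1{1/(s^2 + 1)} = sin(t).
Hence the inverse is u(t - 2) times that function evaluated at t - 2.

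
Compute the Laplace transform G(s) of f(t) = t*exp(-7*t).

G(s) = (s + 7)^(-2)

L{e^(-7t)} = 1/(s + 7).
Then apply L{t·g(t)} = -d/ds[H(s)] with H(s) = 1/(s + 7):
differentiating 1 time and applying the sign gives (s + 7)^(-2).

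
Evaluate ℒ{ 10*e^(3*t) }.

10/(s - 3)

L{10} = 10/s.
By the first shifting theorem, multiplying by e^(3t) replaces s with s - 3.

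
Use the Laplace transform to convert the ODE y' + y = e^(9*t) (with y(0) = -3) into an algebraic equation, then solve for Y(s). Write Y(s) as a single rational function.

Apply the Laplace transform to the equation.
With L{y'} = sY - y(0) = sY - (-3): the LHS transforms to (s + 1)Y - (-3).
The right side is L{e^(9*t)} = 1/(s - 9).
So (s + 1)Y = 1/(s - 9) + (-3).
Solve for Y(s) and write it as one ratio of polynomials.

Y(s) = (-3*s + 28)/(s^2 - 8*s - 9)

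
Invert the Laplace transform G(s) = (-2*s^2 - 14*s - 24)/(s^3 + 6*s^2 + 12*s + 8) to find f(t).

f(t) = -2*t^2*exp(-2*t) - 6*t*exp(-2*t) - 2*exp(-2*t)

Factor the denominator: s^3 + 6*s^2 + 12*s + 8 = (s + 2)^3.
Partial fraction decomposition gives [-2/(s + 2)] + [-6/(s + 2)^2] + [-4/(s + 2)^3].
Invert each term: -2/(s + 2) ↔ -2e^(-2t); -6/(s + 2)^2 ↔ -6t·e^(-2t); -4/(s + 2)^3 ↔ (-2)t^2·e^(-2t).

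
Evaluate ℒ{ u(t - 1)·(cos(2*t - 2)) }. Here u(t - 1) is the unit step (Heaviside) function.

By the second shifting theorem, L{u(t - c)·g(t - c)} = e^(-cs)·G(s) with c = 1 and G(s) = L{g(t)}.
L{cos(2t)} = s/(s^2 + 4).

s*exp(-s)/(s^2 + 4)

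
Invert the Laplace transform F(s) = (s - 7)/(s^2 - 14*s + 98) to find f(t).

f(t) = exp(7*t)*cos(7*t)

Rewrite the denominator: s^2 - 14*s + 98 = (s - 7)^2 + 49.
The form in (s - 7) signals a first-shifting-theorem factor e^(7t).
Since L{cos(7t)} = s/(s^2 + 49), the inverse is e^(7*t)*cos(7*t).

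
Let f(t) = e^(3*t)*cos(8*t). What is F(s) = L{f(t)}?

F(s) = (s - 3)/((s - 3)^2 + 64)

L{cos(8t)} = s/(s^2 + 64).
By the first shifting theorem, multiplying by e^(3t) replaces s with s - 3.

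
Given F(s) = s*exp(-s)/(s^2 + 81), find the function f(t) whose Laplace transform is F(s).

f(t) = Heaviside(t - 1)*(cos(9*t - 9))

The factor e^(-s) signals a time shift by c = 1 (second shifting theorem).
L{cos(9t)} = s/(s^2 + 81), so L^-1{s/(s^2 + 81)} = cos(9*t).
Hence the inverse is u(t - 1) times that function evaluated at t - 1.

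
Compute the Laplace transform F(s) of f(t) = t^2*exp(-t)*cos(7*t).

L{cos(7t)} = s/(s^2 + 49).
Multiplying by e^(-t) shifts s → s + 1, so L{exp(-t)*cos(7*t)} = (s + 1)/((s + 1)^2 + 49).
Then apply L{t^2·g(t)} = (-1)^2 d^2/ds^2[G(s)] with G(s) = (s + 1)/((s + 1)^2 + 49):
differentiating 2 times and applying the sign gives 2*(s + 1)*(s^2 + 2*s - 146)/(s^2 + 2*s + 50)^3.

F(s) = 2*(s + 1)*(s^2 + 2*s - 146)/(s^2 + 2*s + 50)^3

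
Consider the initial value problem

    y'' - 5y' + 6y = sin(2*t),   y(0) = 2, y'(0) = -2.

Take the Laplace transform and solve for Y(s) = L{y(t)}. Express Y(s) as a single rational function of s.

Apply the Laplace transform to the equation.
The derivative rules (L{y''} = s^2 Y - s·y(0) - y'(0) and L{y'} = sY - y(0), with y(0) = 2, y'(0) = -2) turn the left side into (s^2 - 5*s + 6)Y - (2*s - 12).
The right side is L{sin(2*t)} = 2/(s^2 + 4).
So (s^2 - 5*s + 6)Y = 2/(s^2 + 4) + (2*s - 12).
Divide through and combine into a single rational function.

Y(s) = (2*s^3 - 12*s^2 + 8*s - 46)/(s^4 - 5*s^3 + 10*s^2 - 20*s + 24)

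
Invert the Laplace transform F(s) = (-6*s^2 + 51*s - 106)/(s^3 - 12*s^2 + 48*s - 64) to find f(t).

f(t) = t^2*exp(4*t) + 3*t*exp(4*t) - 6*exp(4*t)

Factor the denominator: s^3 - 12*s^2 + 48*s - 64 = (s - 4)^3.
Partial fraction decomposition gives [-6/(s - 4)] + [3/(s - 4)^2] + [2/(s - 4)^3].
Invert each term: -6/(s - 4) ↔ -6e^(4t); 3/(s - 4)^2 ↔ 3t·e^(4t); 2/(s - 4)^3 ↔ (1)t^2·e^(4t).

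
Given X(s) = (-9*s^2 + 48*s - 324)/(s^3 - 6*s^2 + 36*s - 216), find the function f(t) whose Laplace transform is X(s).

Factor the denominator: s^3 - 6*s^2 + 36*s - 216 = (s - 6)*(s^2 + 36).
Partial fraction decomposition gives [-5/(s - 6)] + [-4*s/(s^2 + 36)] + [24/(s^2 + 36)].
Invert each term: -5/(s - 6) ↔ -5e^(6t); -4·s/(s^2 + 36) ↔ -4cos(6t); 4·6/(s^2 + 36) ↔ 4sin(6t).

f(t) = -5*exp(6*t) + 4*sin(6*t) - 4*cos(6*t)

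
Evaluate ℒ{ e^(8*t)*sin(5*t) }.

5/((s - 8)^2 + 25)

L{sin(5t)} = 5/(s^2 + 25).
By the first shifting theorem, multiplying by e^(8t) replaces s with s - 8.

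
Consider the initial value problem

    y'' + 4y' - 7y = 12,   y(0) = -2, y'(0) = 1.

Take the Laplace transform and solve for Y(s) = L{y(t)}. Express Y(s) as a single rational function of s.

Apply the Laplace transform to the equation.
With L{y''} = s^2 Y - s·y(0) - y'(0) and L{y'} = sY - y(0), with y(0) = -2, y'(0) = 1: the LHS transforms to (s^2 + 4*s - 7)Y - (-2*s - 7).
The right side is L{12} = 12/s.
So (s^2 + 4*s - 7)Y = 12/s + (-2*s - 7).
Isolate Y and clear denominators.

Y(s) = (-2*s^2 - 7*s + 12)/(s^3 + 4*s^2 - 7*s)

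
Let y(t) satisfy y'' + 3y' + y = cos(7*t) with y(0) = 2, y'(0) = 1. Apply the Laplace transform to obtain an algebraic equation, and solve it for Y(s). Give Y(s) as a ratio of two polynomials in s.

Y(s) = (2*s^3 + 7*s^2 + 99*s + 343)/(s^4 + 3*s^3 + 50*s^2 + 147*s + 49)

Laplace-transform each side.
The derivative rules (L{y''} = s^2 Y - s·y(0) - y'(0) and L{y'} = sY - y(0), with y(0) = 2, y'(0) = 1) turn the left side into (s^2 + 3*s + 1)Y - (2*s + 7).
The right side is L{cos(7*t)} = s/(s^2 + 49).
So (s^2 + 3*s + 1)Y = s/(s^2 + 49) + (2*s + 7).
Isolate Y and clear denominators.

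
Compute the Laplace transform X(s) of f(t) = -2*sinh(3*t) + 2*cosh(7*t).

X(s) = 2*s/(s^2 - 49) - 6/(s^2 - 9)

Apply the Laplace transform termwise.
(2)·[L{cosh(7t)} = s/(s^2 - 49)]; (-2)·[L{sinh(3t)} = 3/(s^2 - 9)].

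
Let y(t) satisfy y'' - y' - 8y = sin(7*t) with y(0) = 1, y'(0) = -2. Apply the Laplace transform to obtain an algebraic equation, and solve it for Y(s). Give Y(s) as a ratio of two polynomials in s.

Transform both sides with L{·}.
The derivative rules (L{y''} = s^2 Y - s·y(0) - y'(0) and L{y'} = sY - y(0), with y(0) = 1, y'(0) = -2) turn the left side into (s^2 - s - 8)Y - (s - 3).
The right side is L{sin(7*t)} = 7/(s^2 + 49).
So (s^2 - s - 8)Y = 7/(s^2 + 49) + (s - 3).
Divide through and combine into a single rational function.

Y(s) = (s^3 - 3*s^2 + 49*s - 140)/(s^4 - s^3 + 41*s^2 - 49*s - 392)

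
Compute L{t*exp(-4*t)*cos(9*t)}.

L{cos(9t)} = s/(s^2 + 81).
Multiplying by e^(-4t) shifts s → s + 4, so L{exp(-4*t)*cos(9*t)} = (s + 4)/((s + 4)^2 + 81).
Then apply L{t·g(t)} = -d/ds[G(s)] with G(s) = (s + 4)/((s + 4)^2 + 81):
differentiating 1 time and applying the sign gives (s - 5)*(s + 13)/(s^2 + 8*s + 97)^2.

(s - 5)*(s + 13)/(s^2 + 8*s + 97)^2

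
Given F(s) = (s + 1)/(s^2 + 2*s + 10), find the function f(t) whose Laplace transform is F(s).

f(t) = exp(-t)*cos(3*t)

Rewrite the denominator: s^2 + 2*s + 10 = (s + 1)^2 + 9.
The form in (s + 1) signals a first-shifting-theorem factor e^(-t).
Since L{cos(3t)} = s/(s^2 + 9), the inverse is e^(-t)*cos(3*t).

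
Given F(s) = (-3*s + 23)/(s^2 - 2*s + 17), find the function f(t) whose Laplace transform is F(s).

f(t) = 5*exp(t)*sin(4*t) - 3*exp(t)*cos(4*t)

Complete the square in the denominator: s^2 - 2*s + 17 = (s - 1)^2 + 4^2.
Split the numerator to match: -3*s + 23 = -3·(s - 1) + 5·4.
Invert each term: -3·(s - 1)/((s - 1)^2 + 16) ↔ -3e^(t)cos(4t); 5·4/((s - 1)^2 + 16) ↔ 5e^(t)sin(4t).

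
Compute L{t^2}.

L{t^2} = 2!/s^3 = 2/s^3.

2/s^3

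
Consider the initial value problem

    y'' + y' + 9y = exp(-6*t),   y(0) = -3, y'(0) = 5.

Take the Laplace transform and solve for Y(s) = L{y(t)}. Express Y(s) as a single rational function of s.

Apply the Laplace transform to the equation.
With L{y''} = s^2 Y - s·y(0) - y'(0) and L{y'} = sY - y(0), with y(0) = -3, y'(0) = 5: the LHS transforms to (s^2 + s + 9)Y - (-3*s + 2).
The right side is L{exp(-6*t)} = 1/(s + 6).
So (s^2 + s + 9)Y = 1/(s + 6) + (-3*s + 2).
Isolate Y and clear denominators.

Y(s) = (-3*s^2 - 16*s + 13)/(s^3 + 7*s^2 + 15*s + 54)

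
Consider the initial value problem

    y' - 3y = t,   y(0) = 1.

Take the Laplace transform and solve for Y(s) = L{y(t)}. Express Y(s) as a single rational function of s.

Transform both sides with L{·}.
Using L{y'} = sY - y(0) = sY - 1, the left side becomes (s - 3)Y - (1).
The right side is L{t} = s^(-2).
So (s - 3)Y = s^(-2) + (1).
Solve for Y(s) and write it as one ratio of polynomials.

Y(s) = (s^2 + 1)/(s^3 - 3*s^2)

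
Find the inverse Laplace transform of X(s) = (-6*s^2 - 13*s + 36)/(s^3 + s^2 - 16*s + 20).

Factor the denominator: s^3 + s^2 - 16*s + 20 = (s - 2)^2*(s + 5).
Partial fraction decomposition gives [-5/(s - 2)] + [-2/(s - 2)^2] + [-1/(s + 5)].
Invert each term: -5/(s - 2) ↔ -5e^(2t); -2/(s - 2)^2 ↔ -2t·e^(2t); -1/(s + 5) ↔ -e^(-5t).

-2*t*exp(2*t) - 5*exp(2*t) - exp(-5*t)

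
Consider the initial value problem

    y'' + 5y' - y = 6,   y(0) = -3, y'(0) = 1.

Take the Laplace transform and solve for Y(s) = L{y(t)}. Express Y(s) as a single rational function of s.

Y(s) = (-3*s^2 - 14*s + 6)/(s^3 + 5*s^2 - s)

Laplace-transform each side.
With L{y''} = s^2 Y - s·y(0) - y'(0) and L{y'} = sY - y(0), with y(0) = -3, y'(0) = 1: the LHS transforms to (s^2 + 5*s - 1)Y - (-3*s - 14).
The right side is L{6} = 6/s.
So (s^2 + 5*s - 1)Y = 6/s + (-3*s - 14).
Isolate Y and clear denominators.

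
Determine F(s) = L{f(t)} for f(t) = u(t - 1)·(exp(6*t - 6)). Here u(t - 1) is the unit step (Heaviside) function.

By the second shifting theorem, L{u(t - c)·g(t - c)} = e^(-cs)·G(s) with c = 1 and G(s) = L{g(t)}.
L{e^(6t)} = 1/(s - 6).

F(s) = exp(-s)/(s - 6)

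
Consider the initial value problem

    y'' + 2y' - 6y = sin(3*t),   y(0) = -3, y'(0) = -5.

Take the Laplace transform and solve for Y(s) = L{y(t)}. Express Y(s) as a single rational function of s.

Y(s) = (-3*s^3 - 11*s^2 - 27*s - 96)/(s^4 + 2*s^3 + 3*s^2 + 18*s - 54)

Take the Laplace transform of both sides.
Using L{y''} = s^2 Y - s·y(0) - y'(0) and L{y'} = sY - y(0), with y(0) = -3, y'(0) = -5, the left side becomes (s^2 + 2*s - 6)Y - (-3*s - 11).
The right side is L{sin(3*t)} = 3/(s^2 + 9).
So (s^2 + 2*s - 6)Y = 3/(s^2 + 9) + (-3*s - 11).
Solve for Y(s) and write it as one ratio of polynomials.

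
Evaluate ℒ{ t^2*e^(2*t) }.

2/(s - 2)^3

L{e^(2t)} = 1/(s - 2).
Then apply L{t^2·g(t)} = (-1)^2 d^2/ds^2[G(s)] with G(s) = 1/(s - 2):
differentiating 2 times and applying the sign gives 2/(s - 2)^3.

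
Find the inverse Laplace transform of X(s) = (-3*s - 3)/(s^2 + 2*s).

Rewrite the denominator: s^2 + 2*s = (s + 1)^2 - 1.
The form in (s + 1) signals a first-shifting-theorem factor e^(-t).
Since L{cosh(t)} = s/(s^2 - 1), the inverse is e^(-t)*cosh(t), scaled by -3.

-3*exp(-t)*cosh(t)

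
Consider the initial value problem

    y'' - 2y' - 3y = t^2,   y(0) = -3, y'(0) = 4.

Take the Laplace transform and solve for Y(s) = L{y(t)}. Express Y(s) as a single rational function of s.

Y(s) = (-3*s^4 + 10*s^3 + 2)/(s^5 - 2*s^4 - 3*s^3)

Transform both sides with L{·}.
With L{y''} = s^2 Y - s·y(0) - y'(0) and L{y'} = sY - y(0), with y(0) = -3, y'(0) = 4: the LHS transforms to (s^2 - 2*s - 3)Y - (-3*s + 10).
The right side is L{t^2} = 2/s^3.
So (s^2 - 2*s - 3)Y = 2/s^3 + (-3*s + 10).
Solve for Y(s) and write it as one ratio of polynomials.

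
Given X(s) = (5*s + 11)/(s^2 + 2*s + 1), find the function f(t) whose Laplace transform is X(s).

Factor the denominator: s^2 + 2*s + 1 = (s + 1)^2.
Partial fraction decomposition gives [5/(s + 1)] + [6/(s + 1)^2].
Invert each term: 5/(s + 1) ↔ 5e^(-t); 6/(s + 1)^2 ↔ 6t·e^(-t).

f(t) = 6*t*exp(-t) + 5*exp(-t)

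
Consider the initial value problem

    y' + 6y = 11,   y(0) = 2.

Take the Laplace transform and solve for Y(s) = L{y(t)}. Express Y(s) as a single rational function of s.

Y(s) = (2*s + 11)/(s^2 + 6*s)

Take the Laplace transform of both sides.
With L{y'} = sY - y(0) = sY - 2: the LHS transforms to (s + 6)Y - (2).
The right side is L{11} = 11/s.
So (s + 6)Y = 11/s + (2).
Solve for Y(s) and write it as one ratio of polynomials.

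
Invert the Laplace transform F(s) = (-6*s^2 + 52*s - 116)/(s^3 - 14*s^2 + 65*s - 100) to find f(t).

f(t) = -6*t*exp(5*t) - 2*exp(5*t) - 4*exp(4*t)

Factor the denominator: s^3 - 14*s^2 + 65*s - 100 = (s - 5)^2*(s - 4).
Partial fraction decomposition gives [-2/(s - 5)] + [-6/(s - 5)^2] + [-4/(s - 4)].
Invert each term: -2/(s - 5) ↔ -2e^(5t); -6/(s - 5)^2 ↔ -6t·e^(5t); -4/(s - 4) ↔ -4e^(4t).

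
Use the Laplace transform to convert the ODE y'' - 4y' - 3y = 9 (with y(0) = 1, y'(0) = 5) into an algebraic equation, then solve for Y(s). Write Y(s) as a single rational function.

Y(s) = (s^2 + s + 9)/(s^3 - 4*s^2 - 3*s)

Take the Laplace transform of both sides.
The derivative rules (L{y''} = s^2 Y - s·y(0) - y'(0) and L{y'} = sY - y(0), with y(0) = 1, y'(0) = 5) turn the left side into (s^2 - 4*s - 3)Y - (s + 1).
The right side is L{9} = 9/s.
So (s^2 - 4*s - 3)Y = 9/s + (s + 1).
Divide through and combine into a single rational function.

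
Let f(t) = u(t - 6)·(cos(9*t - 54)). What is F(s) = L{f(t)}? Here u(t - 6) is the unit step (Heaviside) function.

F(s) = s*exp(-6*s)/(s^2 + 81)

By the second shifting theorem, L{u(t - c)·g(t - c)} = e^(-cs)·G(s) with c = 6 and G(s) = L{g(t)}.
L{cos(9t)} = s/(s^2 + 81).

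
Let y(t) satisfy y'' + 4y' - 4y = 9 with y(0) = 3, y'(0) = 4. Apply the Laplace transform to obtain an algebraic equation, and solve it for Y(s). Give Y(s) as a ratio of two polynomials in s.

Y(s) = (3*s^2 + 16*s + 9)/(s^3 + 4*s^2 - 4*s)

Take the Laplace transform of both sides.
Using L{y''} = s^2 Y - s·y(0) - y'(0) and L{y'} = sY - y(0), with y(0) = 3, y'(0) = 4, the left side becomes (s^2 + 4*s - 4)Y - (3*s + 16).
The right side is L{9} = 9/s.
So (s^2 + 4*s - 4)Y = 9/s + (3*s + 16).
Solve for Y(s) and write it as one ratio of polynomials.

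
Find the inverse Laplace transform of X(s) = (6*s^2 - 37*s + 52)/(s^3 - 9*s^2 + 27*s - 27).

-5*t^2*exp(3*t)/2 - t*exp(3*t) + 6*exp(3*t)

Factor the denominator: s^3 - 9*s^2 + 27*s - 27 = (s - 3)^3.
Partial fraction decomposition gives [6/(s - 3)] + [-1/(s - 3)^2] + [-5/(s - 3)^3].
Invert each term: 6/(s - 3) ↔ 6e^(3t); -1/(s - 3)^2 ↔ -t·e^(3t); -5/(s - 3)^3 ↔ (-5/2)t^2·e^(3t).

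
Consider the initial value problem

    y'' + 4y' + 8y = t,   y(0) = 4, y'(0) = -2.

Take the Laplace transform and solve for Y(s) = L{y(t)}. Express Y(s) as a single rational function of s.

Laplace-transform each side.
Using L{y''} = s^2 Y - s·y(0) - y'(0) and L{y'} = sY - y(0), with y(0) = 4, y'(0) = -2, the left side becomes (s^2 + 4*s + 8)Y - (4*s + 14).
The right side is L{t} = s^(-2).
So (s^2 + 4*s + 8)Y = s^(-2) + (4*s + 14).
Divide through and combine into a single rational function.

Y(s) = (4*s^3 + 14*s^2 + 1)/(s^4 + 4*s^3 + 8*s^2)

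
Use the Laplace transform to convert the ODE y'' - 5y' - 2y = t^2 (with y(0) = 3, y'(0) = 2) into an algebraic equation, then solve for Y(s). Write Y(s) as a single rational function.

Laplace-transform each side.
With L{y''} = s^2 Y - s·y(0) - y'(0) and L{y'} = sY - y(0), with y(0) = 3, y'(0) = 2: the LHS transforms to (s^2 - 5*s - 2)Y - (3*s - 13).
The right side is L{t^2} = 2/s^3.
So (s^2 - 5*s - 2)Y = 2/s^3 + (3*s - 13).
Divide through and combine into a single rational function.

Y(s) = (3*s^4 - 13*s^3 + 2)/(s^5 - 5*s^4 - 2*s^3)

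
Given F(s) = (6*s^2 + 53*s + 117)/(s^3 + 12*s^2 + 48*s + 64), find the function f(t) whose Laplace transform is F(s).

Factor the denominator: s^3 + 12*s^2 + 48*s + 64 = (s + 4)^3.
Partial fraction decomposition gives [6/(s + 4)] + [5/(s + 4)^2] + [(s + 4)^(-3)].
Invert each term: 6/(s + 4) ↔ 6e^(-4t); 5/(s + 4)^2 ↔ 5t·e^(-4t); 1/(s + 4)^3 ↔ (1/2)t^2·e^(-4t).

f(t) = t^2*exp(-4*t)/2 + 5*t*exp(-4*t) + 6*exp(-4*t)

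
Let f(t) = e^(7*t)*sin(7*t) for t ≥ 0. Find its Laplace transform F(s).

L{sin(7t)} = 7/(s^2 + 49).
By the first shifting theorem, multiplying by e^(7t) replaces s with s - 7.

F(s) = 7/((s - 7)^2 + 49)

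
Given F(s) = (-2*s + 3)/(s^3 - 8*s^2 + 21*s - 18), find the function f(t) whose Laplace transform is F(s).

f(t) = -3*t*exp(3*t) + exp(3*t) - exp(2*t)

Factor the denominator: s^3 - 8*s^2 + 21*s - 18 = (s - 3)^2*(s - 2).
Partial fraction decomposition gives [1/(s - 3)] + [-3/(s - 3)^2] + [-1/(s - 2)].
Invert each term: 1/(s - 3) ↔ e^(3t); -3/(s - 3)^2 ↔ -3t·e^(3t); -1/(s - 2) ↔ -e^(2t).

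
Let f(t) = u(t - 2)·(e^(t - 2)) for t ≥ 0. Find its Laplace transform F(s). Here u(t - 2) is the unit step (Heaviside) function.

By the second shifting theorem, L{u(t - c)·g(t - c)} = e^(-cs)·G(s) with c = 2 and G(s) = L{g(t)}.
L{e^(t)} = 1/(s - 1).

F(s) = exp(-2*s)/(s - 1)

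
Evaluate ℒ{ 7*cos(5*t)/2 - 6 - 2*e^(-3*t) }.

7*s/(2*(s^2 + 25)) - 2/(s + 3) - 6/s

The transform is linear, so treat each term independently.
L{-6} = -6/s; (7/2)·[L{cos(5t)} = s/(s^2 + 25)]; (-2)·[L{e^(-3t)} = 1/(s + 3)].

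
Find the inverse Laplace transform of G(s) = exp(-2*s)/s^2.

The factor e^(-2s) signals a time shift by c = 2 (second shifting theorem).
L{t} = 1!/s^2 = 1/s^2, so L^-1{s^(-2)} = t.
Hence the inverse is u(t - 2) times that function evaluated at t - 2.

Heaviside(t - 2)*(t - 2)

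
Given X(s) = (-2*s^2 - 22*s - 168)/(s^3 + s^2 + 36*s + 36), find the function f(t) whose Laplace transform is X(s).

f(t) = -4*sin(6*t) + 2*cos(6*t) - 4*exp(-t)

Factor the denominator: s^3 + s^2 + 36*s + 36 = (s + 1)*(s^2 + 36).
Partial fraction decomposition gives [-4/(s + 1)] + [2*s/(s^2 + 36)] + [-24/(s^2 + 36)].
Invert each term: -4/(s + 1) ↔ -4e^(-t); 2·s/(s^2 + 36) ↔ 2cos(6t); -4·6/(s^2 + 36) ↔ -4sin(6t).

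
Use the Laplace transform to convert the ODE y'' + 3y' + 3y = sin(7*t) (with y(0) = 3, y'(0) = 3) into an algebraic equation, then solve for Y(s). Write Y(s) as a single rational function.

Y(s) = (3*s^3 + 12*s^2 + 147*s + 595)/(s^4 + 3*s^3 + 52*s^2 + 147*s + 147)

Transform both sides with L{·}.
The derivative rules (L{y''} = s^2 Y - s·y(0) - y'(0) and L{y'} = sY - y(0), with y(0) = 3, y'(0) = 3) turn the left side into (s^2 + 3*s + 3)Y - (3*s + 12).
The right side is L{sin(7*t)} = 7/(s^2 + 49).
So (s^2 + 3*s + 3)Y = 7/(s^2 + 49) + (3*s + 12).
Divide through and combine into a single rational function.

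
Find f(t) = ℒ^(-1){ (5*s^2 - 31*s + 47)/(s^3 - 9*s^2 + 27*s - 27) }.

f(t) = -t^2*exp(3*t)/2 - t*exp(3*t) + 5*exp(3*t)

Factor the denominator: s^3 - 9*s^2 + 27*s - 27 = (s - 3)^3.
Partial fraction decomposition gives [5/(s - 3)] + [-1/(s - 3)^2] + [-1/(s - 3)^3].
Invert each term: 5/(s - 3) ↔ 5e^(3t); -1/(s - 3)^2 ↔ -t·e^(3t); -1/(s - 3)^3 ↔ (-1/2)t^2·e^(3t).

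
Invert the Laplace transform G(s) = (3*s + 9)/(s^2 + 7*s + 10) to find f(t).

f(t) = exp(-2*t) + 2*exp(-5*t)

Factor the denominator: s^2 + 7*s + 10 = (s + 2)*(s + 5).
Partial fraction decomposition gives [2/(s + 5)] + [1/(s + 2)].
Invert each term: 2/(s + 5) ↔ 2e^(-5t); 1/(s + 2) ↔ e^(-2t).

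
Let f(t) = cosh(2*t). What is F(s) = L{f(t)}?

L{cosh(2t)} = s/(s^2 - 4).

F(s) = s/(s^2 - 4)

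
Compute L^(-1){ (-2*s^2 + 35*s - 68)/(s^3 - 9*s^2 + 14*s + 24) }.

Factor the denominator: s^3 - 9*s^2 + 14*s + 24 = (s - 6)*(s - 4)*(s + 1).
Partial fraction decomposition gives [5/(s - 6)] + [-3/(s + 1)] + [-4/(s - 4)].
Invert each term: 5/(s - 6) ↔ 5e^(6t); -3/(s + 1) ↔ -3e^(-t); -4/(s - 4) ↔ -4e^(4t).

5*exp(6*t) - 4*exp(4*t) - 3*exp(-t)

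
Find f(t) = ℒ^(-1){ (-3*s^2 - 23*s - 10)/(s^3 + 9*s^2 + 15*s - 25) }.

Factor the denominator: s^3 + 9*s^2 + 15*s - 25 = (s - 1)*(s + 5)^2.
Partial fraction decomposition gives [-2/(s + 5)] + [-5/(s + 5)^2] + [-1/(s - 1)].
Invert each term: -2/(s + 5) ↔ -2e^(-5t); -5/(s + 5)^2 ↔ -5t·e^(-5t); -1/(s - 1) ↔ -e^(t).

f(t) = -5*t*exp(-5*t) - exp(t) - 2*exp(-5*t)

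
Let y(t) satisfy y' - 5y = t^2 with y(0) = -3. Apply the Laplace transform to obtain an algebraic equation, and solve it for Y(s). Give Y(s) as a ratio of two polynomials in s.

Y(s) = (-3*s^3 + 2)/(s^4 - 5*s^3)

Apply the Laplace transform to the equation.
With L{y'} = sY - y(0) = sY - (-3): the LHS transforms to (s - 5)Y - (-3).
The right side is L{t^2} = 2/s^3.
So (s - 5)Y = 2/s^3 + (-3).
Solve for Y(s) and write it as one ratio of polynomials.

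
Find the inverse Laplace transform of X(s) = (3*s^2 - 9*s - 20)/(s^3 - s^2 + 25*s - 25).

Factor the denominator: s^3 - s^2 + 25*s - 25 = (s - 1)*(s^2 + 25).
Partial fraction decomposition gives [-1/(s - 1)] + [4*s/(s^2 + 25)] + [-5/(s^2 + 25)].
Invert each term: -1/(s - 1) ↔ -e^(t); 4·s/(s^2 + 25) ↔ 4cos(5t); -1·5/(s^2 + 25) ↔ -sin(5t).

-exp(t) - sin(5*t) + 4*cos(5*t)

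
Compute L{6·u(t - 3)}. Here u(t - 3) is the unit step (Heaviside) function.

By the second shifting theorem, L{u(t - c)·g(t - c)} = e^(-cs)·G(s) with c = 3 and G(s) = L{g(t)}.
L{6} = 6/s.

6*exp(-3*s)/s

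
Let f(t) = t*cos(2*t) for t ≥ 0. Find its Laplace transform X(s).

L{cos(2t)} = s/(s^2 + 4).
Then apply L{t·g(t)} = -d/ds[G(s)] with G(s) = s/(s^2 + 4):
differentiating 1 time and applying the sign gives (s - 2)*(s + 2)/(s^2 + 4)^2.

X(s) = (s - 2)*(s + 2)/(s^2 + 4)^2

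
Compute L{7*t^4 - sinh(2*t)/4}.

Apply the Laplace transform termwise.
(7)·[L{t^4} = 4!/s^5 = 24/s^5]; (-1/4)·[L{sinh(2t)} = 2/(s^2 - 4)].

-1/(2*(s^2 - 4)) + 168/s^5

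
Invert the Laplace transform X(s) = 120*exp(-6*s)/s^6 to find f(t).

The factor e^(-6s) signals a time shift by c = 6 (second shifting theorem).
L{t^5} = 5!/s^6 = 120/s^6, so L^-1{120/s^6} = t^5.
Hence the inverse is u(t - 6) times that function evaluated at t - 6.

f(t) = Heaviside(t - 6)*((t - 6)^5)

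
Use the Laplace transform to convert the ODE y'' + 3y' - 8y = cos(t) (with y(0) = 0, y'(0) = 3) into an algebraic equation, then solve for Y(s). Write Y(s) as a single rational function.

Transform both sides with L{·}.
With L{y''} = s^2 Y - s·y(0) - y'(0) and L{y'} = sY - y(0), with y(0) = 0, y'(0) = 3: the LHS transforms to (s^2 + 3*s - 8)Y - (3).
The right side is L{cos(t)} = s/(s^2 + 1).
So (s^2 + 3*s - 8)Y = s/(s^2 + 1) + (3).
Solve for Y(s) and write it as one ratio of polynomials.

Y(s) = (3*s^2 + s + 3)/(s^4 + 3*s^3 - 7*s^2 + 3*s - 8)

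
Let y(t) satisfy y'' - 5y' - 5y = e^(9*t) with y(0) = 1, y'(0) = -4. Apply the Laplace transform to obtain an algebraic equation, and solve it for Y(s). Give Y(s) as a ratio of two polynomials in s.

Take the Laplace transform of both sides.
Using L{y''} = s^2 Y - s·y(0) - y'(0) and L{y'} = sY - y(0), with y(0) = 1, y'(0) = -4, the left side becomes (s^2 - 5*s - 5)Y - (s - 9).
The right side is L{e^(9*t)} = 1/(s - 9).
So (s^2 - 5*s - 5)Y = 1/(s - 9) + (s - 9).
Solve for Y(s) and write it as one ratio of polynomials.

Y(s) = (s^2 - 18*s + 82)/(s^3 - 14*s^2 + 40*s + 45)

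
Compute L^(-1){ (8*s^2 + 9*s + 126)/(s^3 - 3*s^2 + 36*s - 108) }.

Factor the denominator: s^3 - 3*s^2 + 36*s - 108 = (s - 3)*(s^2 + 36).
Partial fraction decomposition gives [5/(s - 3)] + [3*s/(s^2 + 36)] + [18/(s^2 + 36)].
Invert each term: 5/(s - 3) ↔ 5e^(3t); 3·s/(s^2 + 36) ↔ 3cos(6t); 3·6/(s^2 + 36) ↔ 3sin(6t).

5*exp(3*t) + 3*sin(6*t) + 3*cos(6*t)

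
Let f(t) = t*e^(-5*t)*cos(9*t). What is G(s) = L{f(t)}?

G(s) = (s - 4)*(s + 14)/(s^2 + 10*s + 106)^2

L{cos(9t)} = s/(s^2 + 81).
Multiplying by e^(-5t) shifts s → s + 5, so L{e^(-5*t)*cos(9*t)} = (s + 5)/((s + 5)^2 + 81).
Then apply L{t·g(t)} = -d/ds[H(s)] with H(s) = (s + 5)/((s + 5)^2 + 81):
differentiating 1 time and applying the sign gives (s - 4)*(s + 14)/(s^2 + 10*s + 106)^2.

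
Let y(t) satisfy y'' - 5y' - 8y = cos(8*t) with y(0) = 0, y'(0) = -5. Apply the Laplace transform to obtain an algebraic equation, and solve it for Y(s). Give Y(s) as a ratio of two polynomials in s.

Take the Laplace transform of both sides.
With L{y''} = s^2 Y - s·y(0) - y'(0) and L{y'} = sY - y(0), with y(0) = 0, y'(0) = -5: the LHS transforms to (s^2 - 5*s - 8)Y - (-5).
The right side is L{cos(8*t)} = s/(s^2 + 64).
So (s^2 - 5*s - 8)Y = s/(s^2 + 64) + (-5).
Divide through and combine into a single rational function.

Y(s) = (-5*s^2 + s - 320)/(s^4 - 5*s^3 + 56*s^2 - 320*s - 512)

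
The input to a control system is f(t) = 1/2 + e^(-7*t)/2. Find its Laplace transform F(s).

F(s) = 1/(2*(s + 7)) + 1/(2*s)

The transform is linear, so treat each term independently.
(1/2)·[L{e^(-7t)} = 1/(s + 7)]; L{1/2} = (1/2)/s.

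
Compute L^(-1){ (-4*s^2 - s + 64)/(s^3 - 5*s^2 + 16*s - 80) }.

-exp(5*t) - 4*sin(4*t) - 3*cos(4*t)

Factor the denominator: s^3 - 5*s^2 + 16*s - 80 = (s - 5)*(s^2 + 16).
Partial fraction decomposition gives [-1/(s - 5)] + [-3*s/(s^2 + 16)] + [-16/(s^2 + 16)].
Invert each term: -1/(s - 5) ↔ -e^(5t); -3·s/(s^2 + 16) ↔ -3cos(4t); -4·4/(s^2 + 16) ↔ -4sin(4t).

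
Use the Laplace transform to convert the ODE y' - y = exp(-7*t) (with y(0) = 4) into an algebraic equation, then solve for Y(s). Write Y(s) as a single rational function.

Y(s) = (4*s + 29)/(s^2 + 6*s - 7)

Transform both sides with L{·}.
With L{y'} = sY - y(0) = sY - 4: the LHS transforms to (s - 1)Y - (4).
The right side is L{exp(-7*t)} = 1/(s + 7).
So (s - 1)Y = 1/(s + 7) + (4).
Solve for Y(s) and write it as one ratio of polynomials.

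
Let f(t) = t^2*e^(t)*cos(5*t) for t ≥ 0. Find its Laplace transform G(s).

G(s) = 2*(s - 1)*(s^2 - 2*s - 74)/(s^2 - 2*s + 26)^3

L{cos(5t)} = s/(s^2 + 25).
Multiplying by e^(t) shifts s → s - 1, so L{e^(t)*cos(5*t)} = (s - 1)/((s - 1)^2 + 25).
Then apply L{t^2·g(t)} = (-1)^2 d^2/ds^2[H(s)] with H(s) = (s - 1)/((s - 1)^2 + 25):
differentiating 2 times and applying the sign gives 2*(s - 1)*(s^2 - 2*s - 74)/(s^2 - 2*s + 26)^3.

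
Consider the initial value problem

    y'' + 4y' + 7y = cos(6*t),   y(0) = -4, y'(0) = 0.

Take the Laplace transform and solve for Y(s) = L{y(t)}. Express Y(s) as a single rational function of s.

Take the Laplace transform of both sides.
The derivative rules (L{y''} = s^2 Y - s·y(0) - y'(0) and L{y'} = sY - y(0), with y(0) = -4, y'(0) = 0) turn the left side into (s^2 + 4*s + 7)Y - (-4*s - 16).
The right side is L{cos(6*t)} = s/(s^2 + 36).
So (s^2 + 4*s + 7)Y = s/(s^2 + 36) + (-4*s - 16).
Solve for Y(s) and write it as one ratio of polynomials.

Y(s) = (-4*s^3 - 16*s^2 - 143*s - 576)/(s^4 + 4*s^3 + 43*s^2 + 144*s + 252)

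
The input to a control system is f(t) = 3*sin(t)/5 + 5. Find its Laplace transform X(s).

X(s) = 3/(5*(s^2 + 1)) + 5/s

By linearity of the Laplace transform, transform each term separately.
(3/5)·[L{sin(t)} = 1/(s^2 + 1)]; L{5} = 5/s.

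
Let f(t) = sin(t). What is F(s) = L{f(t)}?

L{sin(t)} = 1/(s^2 + 1).

F(s) = 1/(s^2 + 1)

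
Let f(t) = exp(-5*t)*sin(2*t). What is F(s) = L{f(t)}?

F(s) = 2/((s + 5)^2 + 4)

L{sin(2t)} = 2/(s^2 + 4).
By the first shifting theorem, multiplying by e^(-5t) replaces s with s + 5.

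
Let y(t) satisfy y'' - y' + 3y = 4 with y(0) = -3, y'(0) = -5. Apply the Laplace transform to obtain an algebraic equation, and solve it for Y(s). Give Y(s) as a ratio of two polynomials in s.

Y(s) = (-3*s^2 - 2*s + 4)/(s^3 - s^2 + 3*s)

Apply the Laplace transform to the equation.
With L{y''} = s^2 Y - s·y(0) - y'(0) and L{y'} = sY - y(0), with y(0) = -3, y'(0) = -5: the LHS transforms to (s^2 - s + 3)Y - (-3*s - 2).
The right side is L{4} = 4/s.
So (s^2 - s + 3)Y = 4/s + (-3*s - 2).
Divide through and combine into a single rational function.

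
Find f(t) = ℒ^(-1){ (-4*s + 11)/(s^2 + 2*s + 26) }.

f(t) = 3*exp(-t)*sin(5*t) - 4*exp(-t)*cos(5*t)

Complete the square in the denominator: s^2 + 2*s + 26 = (s + 1)^2 + 5^2.
Split the numerator to match: -4*s + 11 = -4·(s + 1) + 3·5.
Invert each term: -4·(s + 1)/((s + 1)^2 + 25) ↔ -4e^(-t)cos(5t); 3·5/((s + 1)^2 + 25) ↔ 3e^(-t)sin(5t).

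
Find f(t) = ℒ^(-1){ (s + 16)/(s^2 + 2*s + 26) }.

Complete the square in the denominator: s^2 + 2*s + 26 = (s + 1)^2 + 5^2.
Split the numerator to match: s + 16 = 1·(s + 1) + 3·5.
Invert each term: 1·(s + 1)/((s + 1)^2 + 25) ↔ e^(-t)cos(5t); 3·5/((s + 1)^2 + 25) ↔ 3e^(-t)sin(5t).

f(t) = 3*exp(-t)*sin(5*t) + exp(-t)*cos(5*t)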